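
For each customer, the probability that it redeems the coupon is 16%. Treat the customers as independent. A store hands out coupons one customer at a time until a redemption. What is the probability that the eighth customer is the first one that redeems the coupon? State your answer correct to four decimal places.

0.0472

Geometric (trials to first success), p = 0.16.
P(Y = 8) = (1−p)^7 · p = 0.29509 · 0.16 = 0.047214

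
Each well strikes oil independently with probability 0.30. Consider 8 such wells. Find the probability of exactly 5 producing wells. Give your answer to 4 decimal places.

X ~ Binomial(n=8, p=0.30).
P(X=5) = C(8,5) · p^5 · (1−p)^3
= 56 · 0.00243 · 0.343 = 0.046675

0.0467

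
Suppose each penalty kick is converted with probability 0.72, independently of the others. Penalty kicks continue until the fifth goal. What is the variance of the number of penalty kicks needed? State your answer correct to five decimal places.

2.70062

Y = total penalty kicks until the fifth success; negative binomial with r=5, p=0.72.
Var(Y) = r(1−p)/p² = 5·0.28 / 0.72² = 2.7006173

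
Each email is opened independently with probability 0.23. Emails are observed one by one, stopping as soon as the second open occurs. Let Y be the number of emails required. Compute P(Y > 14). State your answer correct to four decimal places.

0.1335

Needing more than 14 emails ⇔ fewer than 2 successes in the first 14. With X ~ Binomial(14, 0.23), P(Y > 14) = P(X ≤ 1).
  k=0: C(14,0)·0.23^0·0.77^14 = 0.025756
  k=1: C(14,1)·0.23^1·0.77^13 = 0.107705
P(X ≤ 1) = 0.133460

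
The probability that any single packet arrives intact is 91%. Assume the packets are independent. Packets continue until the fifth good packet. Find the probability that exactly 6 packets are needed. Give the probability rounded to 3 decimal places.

Y = trial on which the fifth success occurs; negative binomial, r=5, p=0.91.
P(Y=6) = C(5,4) · p^5 · (1−p)^1
= 5 · 0.62403 · 0.09 = 0.28081

0.281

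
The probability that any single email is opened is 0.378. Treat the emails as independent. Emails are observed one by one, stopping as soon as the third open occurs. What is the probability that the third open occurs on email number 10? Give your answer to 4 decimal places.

0.0700

Y = trial on which the third success occurs; negative binomial, r=3, p=0.378.
P(Y=10) = C(9,2) · p^3 · (1−p)^7
= 36 · 0.05401 · 0.036019 = 0.070034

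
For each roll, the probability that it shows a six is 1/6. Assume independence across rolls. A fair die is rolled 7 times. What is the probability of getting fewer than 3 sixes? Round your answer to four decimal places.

0.9042

X ~ Binomial(7, 0.166667); P(X ≤ 2) = Σ C(7,k) p^k (1−p)^(7−k) over k:
  k=0: C(7,0)·0.166667^0·0.833333^7 = 0.279082
  k=1: C(7,1)·0.166667^1·0.833333^6 = 0.390714
  k=2: C(7,2)·0.166667^2·0.833333^5 = 0.234429
Total = 0.904225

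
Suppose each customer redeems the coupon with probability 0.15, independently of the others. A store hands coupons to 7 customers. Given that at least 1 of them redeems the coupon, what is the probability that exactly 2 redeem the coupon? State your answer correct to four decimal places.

0.3086

X ~ Binomial(7, 0.15). Want P(X=2 | X≥1) = P(X=2) / P(X≥1).
P(X=2) = C(7,2)·0.15^2·0.85^5 = 0.209651
P(X≥1) = 1 − 0.320577 = 0.679423
Ratio = 0.209651 / 0.679423 = 0.308572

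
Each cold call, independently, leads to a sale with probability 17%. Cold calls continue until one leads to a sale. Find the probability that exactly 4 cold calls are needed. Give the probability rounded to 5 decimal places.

0.09720

Geometric (trials to first success), p = 0.17.
P(Y = 4) = (1−p)^3 · p = 0.57179 · 0.17 = 0.0972038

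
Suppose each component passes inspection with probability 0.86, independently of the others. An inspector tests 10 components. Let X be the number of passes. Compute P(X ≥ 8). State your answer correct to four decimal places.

0.8455

X ~ Binomial(10, 0.86); P(X ≥ 8) = Σ C(10,k) p^k (1−p)^(10−k) over k:
  k=8: C(10,8)·0.86^8·0.14^2 = 0.263910
  k=9: C(10,9)·0.86^9·0.14^1 = 0.360258
  k=10: C(10,10)·0.86^10·0.14^0 = 0.221302
Total = 0.845470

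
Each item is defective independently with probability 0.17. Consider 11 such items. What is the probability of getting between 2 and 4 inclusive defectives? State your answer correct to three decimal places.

X ~ Binomial(11, 0.17); P(2 ≤ X ≤ 4) = Σ C(11,k) p^k (1−p)^(11−k) over k:
  k=2: C(11,2)·0.17^2·0.83^9 = 0.29714
  k=3: C(11,3)·0.17^3·0.83^8 = 0.18258
  k=4: C(11,4)·0.17^4·0.83^7 = 0.07479
Total = 0.55451

0.555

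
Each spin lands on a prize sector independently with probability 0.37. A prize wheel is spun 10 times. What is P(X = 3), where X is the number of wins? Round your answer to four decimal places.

0.2394

X ~ Binomial(n=10, p=0.37).
P(X=3) = C(10,3) · p^3 · (1−p)^7
= 120 · 0.050653 · 0.03939 = 0.239425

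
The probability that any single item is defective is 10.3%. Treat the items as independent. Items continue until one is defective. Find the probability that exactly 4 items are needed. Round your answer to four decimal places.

0.0743

Geometric (trials to first success), p = 0.103.
P(Y = 4) = (1−p)^3 · p = 0.72173 · 0.103 = 0.074339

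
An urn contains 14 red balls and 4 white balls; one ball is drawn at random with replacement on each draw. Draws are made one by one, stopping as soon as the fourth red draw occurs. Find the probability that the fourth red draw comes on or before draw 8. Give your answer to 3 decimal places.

0.984

Finishing within 8 draws ⇔ at least 4 successes in the first 8. With X ~ Binomial(8, 0.777778), P(Y ≤ 8) = 1 − P(X ≤ 3).
  k=0: C(8,0)·0.777778^0·0.222222^8 = 0.00001
  k=1: C(8,1)·0.777778^1·0.222222^7 = 0.00017
  k=2: C(8,2)·0.777778^2·0.222222^6 = 0.00204
  k=3: C(8,3)·0.777778^3·0.222222^5 = 0.01428
1 − 0.01649 = 0.98351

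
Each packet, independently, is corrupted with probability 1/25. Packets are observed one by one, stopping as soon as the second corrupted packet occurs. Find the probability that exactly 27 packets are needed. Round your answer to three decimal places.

0.015

Y = trial on which the second success occurs; negative binomial, r=2, p=0.04.
P(Y=27) = C(26,1) · p^2 · (1−p)^25
= 26 · 0.0016 · 0.3604 = 0.01499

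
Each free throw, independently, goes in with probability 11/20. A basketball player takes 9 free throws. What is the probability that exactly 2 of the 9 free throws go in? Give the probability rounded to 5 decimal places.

X ~ Binomial(n=9, p=0.55).
P(X=2) = C(9,2) · p^2 · (1−p)^7
= 36 · 0.3025 · 0.0037367 = 0.0406926

0.04069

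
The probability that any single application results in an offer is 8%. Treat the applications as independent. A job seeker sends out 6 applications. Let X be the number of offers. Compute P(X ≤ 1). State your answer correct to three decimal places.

0.923

X ~ Binomial(6, 0.08); P(X ≤ 1) = Σ C(6,k) p^k (1−p)^(6−k) over k:
  k=0: C(6,0)·0.08^0·0.92^6 = 0.60636
  k=1: C(6,1)·0.08^1·0.92^5 = 0.31636
Total = 0.92271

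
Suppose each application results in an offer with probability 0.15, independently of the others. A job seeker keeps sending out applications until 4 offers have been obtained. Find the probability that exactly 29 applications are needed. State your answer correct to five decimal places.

Y = trial on which the fourth success occurs; negative binomial, r=4, p=0.15.
P(Y=29) = C(28,3) · p^4 · (1−p)^25
= 3276 · 0.00050625 · 0.017198 = 0.0285221

0.02852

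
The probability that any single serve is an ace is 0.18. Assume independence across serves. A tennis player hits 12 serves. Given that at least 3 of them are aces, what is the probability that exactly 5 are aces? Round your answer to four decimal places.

0.1008

X ~ Binomial(12, 0.18). Want P(X=5 | X≥3) = P(X=5) / P(X≥3).
P(X=5) = C(12,5)·0.18^5·0.82^7 = 0.037307
P(X≥3) = 1 − 0.092420 − 0.243448 − 0.293919 = 0.370213
Ratio = 0.037307 / 0.370213 = 0.100770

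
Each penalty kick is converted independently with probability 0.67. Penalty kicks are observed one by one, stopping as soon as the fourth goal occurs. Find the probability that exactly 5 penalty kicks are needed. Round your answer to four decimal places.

Y = trial on which the fourth success occurs; negative binomial, r=4, p=0.67.
P(Y=5) = C(4,3) · p^4 · (1−p)^1
= 4 · 0.20151 · 0.33 = 0.265995

0.2660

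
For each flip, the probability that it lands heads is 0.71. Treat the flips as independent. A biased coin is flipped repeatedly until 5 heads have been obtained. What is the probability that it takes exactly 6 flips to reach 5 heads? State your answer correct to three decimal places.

0.262

Y = trial on which the fifth success occurs; negative binomial, r=5, p=0.71.
P(Y=6) = C(5,4) · p^5 · (1−p)^1
= 5 · 0.18042 · 0.29 = 0.26161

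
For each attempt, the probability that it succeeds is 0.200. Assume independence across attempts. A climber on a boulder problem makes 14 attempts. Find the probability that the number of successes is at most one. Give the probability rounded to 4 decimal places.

X ~ Binomial(14, 0.20); P(X ≤ 1) = Σ C(14,k) p^k (1−p)^(14−k) over k:
  k=0: C(14,0)·0.20^0·0.80^14 = 0.043980
  k=1: C(14,1)·0.20^1·0.80^13 = 0.153932
Total = 0.197912

0.1979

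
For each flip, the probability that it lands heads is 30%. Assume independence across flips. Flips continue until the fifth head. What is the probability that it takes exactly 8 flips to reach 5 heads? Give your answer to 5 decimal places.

0.02917

Y = trial on which the fifth success occurs; negative binomial, r=5, p=0.30.
P(Y=8) = C(7,4) · p^5 · (1−p)^3
= 35 · 0.00243 · 0.343 = 0.0291722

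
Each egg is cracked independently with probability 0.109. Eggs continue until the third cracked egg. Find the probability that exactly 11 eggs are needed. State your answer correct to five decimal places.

0.02315

Y = trial on which the third success occurs; negative binomial, r=3, p=0.109.
P(Y=11) = C(10,2) · p^3 · (1−p)^8
= 45 · 0.001295 · 0.39721 = 0.0231480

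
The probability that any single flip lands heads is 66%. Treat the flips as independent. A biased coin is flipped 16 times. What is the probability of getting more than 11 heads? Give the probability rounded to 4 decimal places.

X ~ Binomial(16, 0.66); P(X ≥ 12) = Σ C(16,k) p^k (1−p)^(16−k) over k:
  k=12: C(16,12)·0.66^12·0.34^4 = 0.166155
  k=13: C(16,13)·0.66^13·0.34^3 = 0.099242
  k=14: C(16,14)·0.66^14·0.34^2 = 0.041281
  k=15: C(16,15)·0.66^15·0.34^1 = 0.010685
  k=16: C(16,16)·0.66^16·0.34^0 = 0.001296
Total = 0.318660

0.3187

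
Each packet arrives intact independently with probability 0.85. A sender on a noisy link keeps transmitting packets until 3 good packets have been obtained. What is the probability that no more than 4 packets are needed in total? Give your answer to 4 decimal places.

0.8905

Finishing within 4 packets ⇔ at least 3 successes in the first 4. With X ~ Binomial(4, 0.85), P(Y ≤ 4) = 1 − P(X ≤ 2).
  k=0: C(4,0)·0.85^0·0.15^4 = 0.000506
  k=1: C(4,1)·0.85^1·0.15^3 = 0.011475
  k=2: C(4,2)·0.85^2·0.15^2 = 0.097537
1 − 0.109519 = 0.890481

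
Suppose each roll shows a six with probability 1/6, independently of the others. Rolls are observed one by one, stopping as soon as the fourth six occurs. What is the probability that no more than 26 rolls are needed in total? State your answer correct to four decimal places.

0.6506

Finishing within 26 rolls ⇔ at least 4 successes in the first 26. With X ~ Binomial(26, 0.166667), P(Y ≤ 26) = 1 − P(X ≤ 3).
  k=0: C(26,0)·0.166667^0·0.833333^26 = 0.008735
  k=1: C(26,1)·0.166667^1·0.833333^25 = 0.045425
  k=2: C(26,2)·0.166667^2·0.833333^24 = 0.113561
  k=3: C(26,3)·0.166667^3·0.833333^23 = 0.181698
1 − 0.349420 = 0.650580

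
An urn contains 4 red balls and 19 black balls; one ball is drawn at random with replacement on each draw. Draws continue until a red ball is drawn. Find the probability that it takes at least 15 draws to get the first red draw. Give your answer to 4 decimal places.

Y = number of draws to the first success; geometric, p = 0.173913.
P(Y > 14) = P(first 14 all fail) = (1−p)^14 = 0.068922

0.0689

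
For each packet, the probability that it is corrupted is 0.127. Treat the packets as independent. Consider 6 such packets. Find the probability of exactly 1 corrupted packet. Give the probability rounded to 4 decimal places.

X ~ Binomial(n=6, p=0.127).
P(X=1) = C(6,1) · p^1 · (1−p)^5
= 6 · 0.127 · 0.50707 = 0.386390

0.3864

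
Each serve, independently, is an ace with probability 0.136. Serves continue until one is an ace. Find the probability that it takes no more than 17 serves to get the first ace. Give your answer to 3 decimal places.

Y = number of serves to the first success; geometric, p = 0.136.
P(Y ≤ 17) = 1 − (1−p)^17 = 1 − 0.08332 = 0.91668

0.917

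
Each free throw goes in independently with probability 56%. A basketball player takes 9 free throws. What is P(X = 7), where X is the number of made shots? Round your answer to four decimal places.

X ~ Binomial(n=9, p=0.56).
P(X=7) = C(9,7) · p^7 · (1−p)^2
= 36 · 0.017271 · 0.1936 = 0.120372

0.1204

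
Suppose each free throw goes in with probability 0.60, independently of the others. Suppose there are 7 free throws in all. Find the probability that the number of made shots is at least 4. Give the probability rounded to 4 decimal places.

0.7102

X ~ Binomial(7, 0.60); P(X ≥ 4) = Σ C(7,k) p^k (1−p)^(7−k) over k:
  k=4: C(7,4)·0.60^4·0.40^3 = 0.290304
  k=5: C(7,5)·0.60^5·0.40^2 = 0.261274
  k=6: C(7,6)·0.60^6·0.40^1 = 0.130637
  k=7: C(7,7)·0.60^7·0.40^0 = 0.027994
Total = 0.710208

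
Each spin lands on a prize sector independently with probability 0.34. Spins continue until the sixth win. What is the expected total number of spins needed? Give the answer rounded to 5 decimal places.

17.64706

Y = total spins until the sixth success; negative binomial with r=6, p=0.34.
E[Y] = r / p = 6 / 0.34 = 17.6470588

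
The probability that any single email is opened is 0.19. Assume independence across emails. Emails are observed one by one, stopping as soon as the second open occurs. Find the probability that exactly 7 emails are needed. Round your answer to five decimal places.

Y = trial on which the second success occurs; negative binomial, r=2, p=0.19.
P(Y=7) = C(6,1) · p^2 · (1−p)^5
= 6 · 0.0361 · 0.34868 = 0.0755238

0.07552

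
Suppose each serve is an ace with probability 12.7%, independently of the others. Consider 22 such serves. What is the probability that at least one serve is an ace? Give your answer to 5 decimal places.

P(at least one) = 1 − P(none) = 1 − (1 − 0.127)^22
= 1 − 0.0503864 = 0.9496136

0.94961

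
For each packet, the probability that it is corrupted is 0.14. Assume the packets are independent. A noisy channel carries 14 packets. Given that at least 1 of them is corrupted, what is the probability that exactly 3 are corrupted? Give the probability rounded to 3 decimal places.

0.216

X ~ Binomial(14, 0.14). Want P(X=3 | X≥1) = P(X=3) / P(X≥1).
P(X=3) = C(14,3)·0.14^3·0.86^11 = 0.19009
P(X≥1) = 1 − 0.12105 = 0.87895
Ratio = 0.19009 / 0.87895 = 0.21627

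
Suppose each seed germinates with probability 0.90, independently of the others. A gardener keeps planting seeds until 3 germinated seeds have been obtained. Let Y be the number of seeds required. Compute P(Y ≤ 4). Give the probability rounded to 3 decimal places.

Finishing within 4 seeds ⇔ at least 3 successes in the first 4. With X ~ Binomial(4, 0.90), P(Y ≤ 4) = 1 − P(X ≤ 2).
  k=0: C(4,0)·0.90^0·0.10^4 = 0.00010
  k=1: C(4,1)·0.90^1·0.10^3 = 0.00360
  k=2: C(4,2)·0.90^2·0.10^2 = 0.04860
1 − 0.05230 = 0.94770

0.948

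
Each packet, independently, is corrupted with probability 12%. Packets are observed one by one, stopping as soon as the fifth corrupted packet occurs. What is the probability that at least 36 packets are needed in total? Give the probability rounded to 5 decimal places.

0.58751

Needing more than 35 packets ⇔ fewer than 5 successes in the first 35. With X ~ Binomial(35, 0.12), P(Y > 35) = P(X ≤ 4).
  k=0: C(35,0)·0.12^0·0.88^35 = 0.0113997
  k=1: C(35,1)·0.12^1·0.88^34 = 0.0544077
  k=2: C(35,2)·0.12^2·0.88^33 = 0.1261269
  k=3: C(35,3)·0.12^3·0.88^32 = 0.1891903
  k=4: C(35,4)·0.12^4·0.88^31 = 0.2063894
P(X ≤ 4) = 0.5875140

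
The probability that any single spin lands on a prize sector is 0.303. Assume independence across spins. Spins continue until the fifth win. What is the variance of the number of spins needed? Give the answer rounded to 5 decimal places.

Y = total spins until the fifth success; negative binomial with r=5, p=0.303.
Var(Y) = r(1−p)/p² = 5·0.697 / 0.303² = 37.9592415

37.95924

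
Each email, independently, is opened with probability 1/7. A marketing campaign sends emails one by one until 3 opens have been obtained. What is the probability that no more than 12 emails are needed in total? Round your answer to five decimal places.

Finishing within 12 emails ⇔ at least 3 successes in the first 12. With X ~ Binomial(12, 0.142857), P(Y ≤ 12) = 1 − P(X ≤ 2).
  k=0: C(12,0)·0.142857^0·0.857143^12 = 0.1572673
  k=1: C(12,1)·0.142857^1·0.857143^11 = 0.3145347
  k=2: C(12,2)·0.142857^2·0.857143^10 = 0.2883234
1 − 0.7601254 = 0.2398746

0.23987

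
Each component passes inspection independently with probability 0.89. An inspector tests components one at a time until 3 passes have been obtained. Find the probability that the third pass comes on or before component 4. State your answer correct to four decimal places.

0.9376

Finishing within 4 components ⇔ at least 3 successes in the first 4. With X ~ Binomial(4, 0.89), P(Y ≤ 4) = 1 − P(X ≤ 2).
  k=0: C(4,0)·0.89^0·0.11^4 = 0.000146
  k=1: C(4,1)·0.89^1·0.11^3 = 0.004738
  k=2: C(4,2)·0.89^2·0.11^2 = 0.057506
1 − 0.062391 = 0.937609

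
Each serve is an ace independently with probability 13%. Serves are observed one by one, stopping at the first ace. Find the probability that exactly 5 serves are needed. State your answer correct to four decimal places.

0.0745

Geometric (trials to first success), p = 0.13.
P(Y = 5) = (1−p)^4 · p = 0.5729 · 0.13 = 0.074477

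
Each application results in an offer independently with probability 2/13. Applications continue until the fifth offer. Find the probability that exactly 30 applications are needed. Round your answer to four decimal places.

Y = trial on which the fifth success occurs; negative binomial, r=5, p=0.153846.
P(Y=30) = C(29,4) · p^5 · (1−p)^25
= 23751 · 8.6185e-05 · 0.015354 = 0.031430

0.0314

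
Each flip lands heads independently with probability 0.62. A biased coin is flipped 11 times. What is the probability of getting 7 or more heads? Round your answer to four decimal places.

0.5878

X ~ Binomial(11, 0.62); P(X ≥ 7) = Σ C(11,k) p^k (1−p)^(11−k) over k:
  k=7: C(11,7)·0.62^7·0.38^4 = 0.242320
  k=8: C(11,8)·0.62^8·0.38^3 = 0.197683
  k=9: C(11,9)·0.62^9·0.38^2 = 0.107512
  k=10: C(11,10)·0.62^10·0.38^1 = 0.035083
  k=11: C(11,11)·0.62^11·0.38^0 = 0.005204
Total = 0.587801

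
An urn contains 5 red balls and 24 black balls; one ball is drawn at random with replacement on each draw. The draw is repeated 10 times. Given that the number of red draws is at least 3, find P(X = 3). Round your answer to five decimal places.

X ~ Binomial(10, 0.172414). Want P(X=3 | X≥3) = P(X=3) / P(X≥3).
P(X=3) = C(10,3)·0.172414^3·0.827586^7 = 0.1635272
P(X≥3) = 1 − 0.1507067 − 0.3139722 − 0.2943489 = 0.2409722
Ratio = 0.1635272 / 0.2409722 = 0.6786143

0.67861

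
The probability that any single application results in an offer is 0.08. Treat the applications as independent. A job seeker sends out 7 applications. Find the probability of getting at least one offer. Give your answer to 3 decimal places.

0.442

P(at least one) = 1 − P(none) = 1 − (1 − 0.08)^7
= 1 − 0.55785 = 0.44215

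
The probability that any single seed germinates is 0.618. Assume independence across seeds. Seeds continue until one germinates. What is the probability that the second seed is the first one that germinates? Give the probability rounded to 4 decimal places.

Geometric (trials to first success), p = 0.618.
P(Y = 2) = (1−p)^1 · p = 0.382 · 0.618 = 0.236076

0.2361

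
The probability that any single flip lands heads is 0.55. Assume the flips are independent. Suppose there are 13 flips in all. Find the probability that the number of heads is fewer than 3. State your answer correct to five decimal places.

0.00414

X ~ Binomial(13, 0.55); P(X ≤ 2) = Σ C(13,k) p^k (1−p)^(13−k) over k:
  k=0: C(13,0)·0.55^0·0.45^13 = 0.0000310
  k=1: C(13,1)·0.55^1·0.45^12 = 0.0004930
  k=2: C(13,2)·0.55^2·0.45^11 = 0.0036154
Total = 0.0041394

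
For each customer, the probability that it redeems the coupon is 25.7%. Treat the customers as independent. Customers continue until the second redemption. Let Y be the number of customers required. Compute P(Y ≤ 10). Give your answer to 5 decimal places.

0.77138

Finishing within 10 customers ⇔ at least 2 successes in the first 10. With X ~ Binomial(10, 0.257), P(Y ≤ 10) = 1 − P(X ≤ 1).
  k=0: C(10,0)·0.257^0·0.743^10 = 0.0512729
  k=1: C(10,1)·0.257^1·0.743^9 = 0.1773505
1 − 0.2286234 = 0.7713766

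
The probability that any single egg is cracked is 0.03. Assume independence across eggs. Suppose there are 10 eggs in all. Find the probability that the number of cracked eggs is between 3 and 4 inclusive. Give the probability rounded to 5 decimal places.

0.00276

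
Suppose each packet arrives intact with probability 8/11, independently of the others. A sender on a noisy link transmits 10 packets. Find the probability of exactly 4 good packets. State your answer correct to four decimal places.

X ~ Binomial(n=10, p=0.727273).
P(X=4) = C(10,4) · p^4 · (1−p)^6
= 210 · 0.27976 · 0.0004115 = 0.024176

0.0242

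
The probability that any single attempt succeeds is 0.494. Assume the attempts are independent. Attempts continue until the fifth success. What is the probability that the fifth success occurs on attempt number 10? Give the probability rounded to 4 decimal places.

Y = trial on which the fifth success occurs; negative binomial, r=5, p=0.494.
P(Y=10) = C(9,4) · p^5 · (1−p)^5
= 126 · 0.029419 · 0.033171 = 0.122958

0.1230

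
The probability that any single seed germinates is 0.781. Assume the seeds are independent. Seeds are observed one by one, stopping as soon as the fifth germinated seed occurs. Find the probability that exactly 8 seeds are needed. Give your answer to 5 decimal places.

0.10682

Y = trial on which the fifth success occurs; negative binomial, r=5, p=0.781.
P(Y=8) = C(7,4) · p^5 · (1−p)^3
= 35 · 0.29057 · 0.010503 = 0.1068207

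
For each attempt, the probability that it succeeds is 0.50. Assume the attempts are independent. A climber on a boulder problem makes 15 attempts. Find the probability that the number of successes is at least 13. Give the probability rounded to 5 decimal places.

0.00369

X ~ Binomial(15, 0.50); P(X ≥ 13) = Σ C(15,k) p^k (1−p)^(15−k) over k:
  k=13: C(15,13)·0.50^13·0.50^2 = 0.0032043
  k=14: C(15,14)·0.50^14·0.50^1 = 0.0004578
  k=15: C(15,15)·0.50^15·0.50^0 = 0.0000305
Total = 0.0036926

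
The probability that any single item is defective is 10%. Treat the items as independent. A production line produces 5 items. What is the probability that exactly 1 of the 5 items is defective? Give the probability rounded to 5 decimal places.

0.32805

X ~ Binomial(n=5, p=0.10).
P(X=1) = C(5,1) · p^1 · (1−p)^4
= 5 · 0.1 · 0.6561 = 0.3280500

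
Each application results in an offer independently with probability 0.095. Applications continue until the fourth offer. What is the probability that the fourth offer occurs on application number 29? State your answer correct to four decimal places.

0.0220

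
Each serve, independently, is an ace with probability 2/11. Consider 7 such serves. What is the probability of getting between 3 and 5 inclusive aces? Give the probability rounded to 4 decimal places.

X ~ Binomial(7, 0.181818); P(3 ≤ X ≤ 5) = Σ C(7,k) p^k (1−p)^(7−k) over k:
  k=3: C(7,3)·0.181818^3·0.818182^4 = 0.094271
  k=4: C(7,4)·0.181818^4·0.818182^3 = 0.020949
  k=5: C(7,5)·0.181818^5·0.818182^2 = 0.002793
Total = 0.118014

0.1180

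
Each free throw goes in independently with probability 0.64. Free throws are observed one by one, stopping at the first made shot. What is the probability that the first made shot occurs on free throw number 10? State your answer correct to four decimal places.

Geometric (trials to first success), p = 0.64.
P(Y = 10) = (1−p)^9 · p = 0.00010156 · 0.64 = 0.000065

0.0001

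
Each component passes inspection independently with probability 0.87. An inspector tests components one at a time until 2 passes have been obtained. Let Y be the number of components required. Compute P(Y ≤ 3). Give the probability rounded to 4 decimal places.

Finishing within 3 components ⇔ at least 2 successes in the first 3. With X ~ Binomial(3, 0.87), P(Y ≤ 3) = 1 − P(X ≤ 1).
  k=0: C(3,0)·0.87^0·0.13^3 = 0.002197
  k=1: C(3,1)·0.87^1·0.13^2 = 0.044109
1 − 0.046306 = 0.953694

0.9537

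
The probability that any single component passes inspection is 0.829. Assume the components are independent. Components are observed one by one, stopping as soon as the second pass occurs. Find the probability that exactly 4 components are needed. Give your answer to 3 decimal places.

Y = trial on which the second success occurs; negative binomial, r=2, p=0.829.
P(Y=4) = C(3,1) · p^2 · (1−p)^2
= 3 · 0.68724 · 0.029241 = 0.06029

0.060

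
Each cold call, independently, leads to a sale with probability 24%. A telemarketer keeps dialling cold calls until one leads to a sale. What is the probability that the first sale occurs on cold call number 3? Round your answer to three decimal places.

Geometric (trials to first success), p = 0.24.
P(Y = 3) = (1−p)^2 · p = 0.5776 · 0.24 = 0.13862

0.139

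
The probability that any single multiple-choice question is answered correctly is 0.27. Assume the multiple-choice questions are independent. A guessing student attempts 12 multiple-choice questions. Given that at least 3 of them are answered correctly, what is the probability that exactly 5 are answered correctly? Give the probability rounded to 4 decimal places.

X ~ Binomial(12, 0.27). Want P(X=5 | X≥3) = P(X=5) / P(X≥3).
P(X=5) = C(12,5)·0.27^5·0.73^7 = 0.125546
P(X≥3) = 1 − 0.022902 − 0.101647 − 0.206776 = 0.668675
Ratio = 0.125546 / 0.668675 = 0.187754

0.1878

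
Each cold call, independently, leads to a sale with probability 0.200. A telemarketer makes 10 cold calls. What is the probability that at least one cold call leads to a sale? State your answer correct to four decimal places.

P(at least one) = 1 − P(none) = 1 − (1 − 0.20)^10
= 1 − 0.107374 = 0.892626

0.8926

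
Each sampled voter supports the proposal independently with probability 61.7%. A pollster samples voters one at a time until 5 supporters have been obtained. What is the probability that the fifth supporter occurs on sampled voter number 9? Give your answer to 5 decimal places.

0.13468

Y = trial on which the fifth success occurs; negative binomial, r=5, p=0.617.
P(Y=9) = C(8,4) · p^5 · (1−p)^4
= 70 · 0.089418 · 0.021518 = 0.1346849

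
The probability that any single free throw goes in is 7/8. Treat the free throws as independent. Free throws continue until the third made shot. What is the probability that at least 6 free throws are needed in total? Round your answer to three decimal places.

0.016

Needing more than 5 free throws ⇔ fewer than 3 successes in the first 5. With X ~ Binomial(5, 0.875), P(Y > 5) = P(X ≤ 2).
  k=0: C(5,0)·0.875^0·0.125^5 = 0.00003
  k=1: C(5,1)·0.875^1·0.125^4 = 0.00107
  k=2: C(5,2)·0.875^2·0.125^3 = 0.01495
P(X ≤ 2) = 0.01605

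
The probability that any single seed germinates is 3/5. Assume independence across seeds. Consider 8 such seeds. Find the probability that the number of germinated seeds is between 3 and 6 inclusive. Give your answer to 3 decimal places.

0.844

X ~ Binomial(8, 0.60); P(3 ≤ X ≤ 6) = Σ C(8,k) p^k (1−p)^(8−k) over k:
  k=3: C(8,3)·0.60^3·0.40^5 = 0.12386
  k=4: C(8,4)·0.60^4·0.40^4 = 0.23224
  k=5: C(8,5)·0.60^5·0.40^3 = 0.27869
  k=6: C(8,6)·0.60^6·0.40^2 = 0.20902
Total = 0.84382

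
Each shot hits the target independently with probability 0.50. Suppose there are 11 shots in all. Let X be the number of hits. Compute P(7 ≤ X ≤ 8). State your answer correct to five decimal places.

X ~ Binomial(11, 0.50); P(7 ≤ X ≤ 8) = Σ C(11,k) p^k (1−p)^(11−k) over k:
  k=7: C(11,7)·0.50^7·0.50^4 = 0.1611328
  k=8: C(11,8)·0.50^8·0.50^3 = 0.0805664
Total = 0.2416992

0.24170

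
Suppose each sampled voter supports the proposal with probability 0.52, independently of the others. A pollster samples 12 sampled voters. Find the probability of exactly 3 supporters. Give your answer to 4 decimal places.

0.0418

X ~ Binomial(n=12, p=0.52).
P(X=3) = C(12,3) · p^3 · (1−p)^9
= 220 · 0.14061 · 0.0013526 = 0.041841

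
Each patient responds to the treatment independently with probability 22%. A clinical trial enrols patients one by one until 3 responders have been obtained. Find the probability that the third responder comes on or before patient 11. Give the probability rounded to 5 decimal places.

Finishing within 11 patients ⇔ at least 3 successes in the first 11. With X ~ Binomial(11, 0.22), P(Y ≤ 11) = 1 − P(X ≤ 2).
  k=0: C(11,0)·0.22^0·0.78^11 = 0.0650191
  k=1: C(11,1)·0.22^1·0.78^10 = 0.2017258
  k=2: C(11,2)·0.22^2·0.78^9 = 0.2844851
1 − 0.5512299 = 0.4487701

0.44877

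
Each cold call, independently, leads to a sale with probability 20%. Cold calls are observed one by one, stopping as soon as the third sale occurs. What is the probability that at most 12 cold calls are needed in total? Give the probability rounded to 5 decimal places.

Finishing within 12 cold calls ⇔ at least 3 successes in the first 12. With X ~ Binomial(12, 0.20), P(Y ≤ 12) = 1 − P(X ≤ 2).
  k=0: C(12,0)·0.20^0·0.80^12 = 0.0687195
  k=1: C(12,1)·0.20^1·0.80^11 = 0.2061584
  k=2: C(12,2)·0.20^2·0.80^10 = 0.2834678
1 − 0.5583457 = 0.4416543

0.44165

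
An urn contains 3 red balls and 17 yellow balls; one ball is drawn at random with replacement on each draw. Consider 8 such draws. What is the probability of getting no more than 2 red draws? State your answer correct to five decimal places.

X ~ Binomial(8, 0.15); P(X ≤ 2) = Σ C(8,k) p^k (1−p)^(8−k) over k:
  k=0: C(8,0)·0.15^0·0.85^8 = 0.2724905
  k=1: C(8,1)·0.15^1·0.85^7 = 0.3846925
  k=2: C(8,2)·0.15^2·0.85^6 = 0.2376042
Total = 0.8947872

0.89479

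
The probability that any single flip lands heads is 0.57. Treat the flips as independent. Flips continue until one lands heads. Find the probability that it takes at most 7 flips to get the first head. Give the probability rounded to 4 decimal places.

0.9973

Y = number of flips to the first success; geometric, p = 0.57.
P(Y ≤ 7) = 1 − (1−p)^7 = 1 − 0.002718 = 0.997282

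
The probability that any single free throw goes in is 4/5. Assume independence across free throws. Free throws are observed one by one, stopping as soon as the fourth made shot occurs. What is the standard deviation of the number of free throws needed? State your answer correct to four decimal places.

Y = total free throws until the fourth success; negative binomial with r=4, p=0.80.
SD(Y) = √[r(1−p)/p²] = √(1.250000) = 1.118034

1.1180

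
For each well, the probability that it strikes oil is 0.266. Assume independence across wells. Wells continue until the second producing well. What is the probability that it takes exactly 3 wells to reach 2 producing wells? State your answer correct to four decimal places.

Y = trial on which the second success occurs; negative binomial, r=2, p=0.266.
P(Y=3) = C(2,1) · p^2 · (1−p)^1
= 2 · 0.070756 · 0.734 = 0.103870

0.1039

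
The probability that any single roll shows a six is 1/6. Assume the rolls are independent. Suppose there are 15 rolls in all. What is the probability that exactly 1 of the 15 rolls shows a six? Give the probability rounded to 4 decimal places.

X ~ Binomial(n=15, p=0.166667).
P(X=1) = C(15,1) · p^1 · (1−p)^14
= 15 · 0.16667 · 0.077887 = 0.194716

0.1947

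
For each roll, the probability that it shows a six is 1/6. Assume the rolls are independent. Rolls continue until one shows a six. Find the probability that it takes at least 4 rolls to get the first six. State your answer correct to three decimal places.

Y = number of rolls to the first success; geometric, p = 0.166667.
P(Y > 3) = P(first 3 all fail) = (1−p)^3 = 0.57870

0.579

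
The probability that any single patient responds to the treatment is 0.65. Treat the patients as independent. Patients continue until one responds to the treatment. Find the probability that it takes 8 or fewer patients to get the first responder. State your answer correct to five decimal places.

0.99977

Y = number of patients to the first success; geometric, p = 0.65.
P(Y ≤ 8) = 1 − (1−p)^8 = 1 − 0.0002252 = 0.9997748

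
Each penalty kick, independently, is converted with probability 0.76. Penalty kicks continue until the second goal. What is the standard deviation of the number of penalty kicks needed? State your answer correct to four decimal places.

Y = total penalty kicks until the second success; negative binomial with r=2, p=0.76.
SD(Y) = √[r(1−p)/p²] = √(0.831025) = 0.911606

0.9116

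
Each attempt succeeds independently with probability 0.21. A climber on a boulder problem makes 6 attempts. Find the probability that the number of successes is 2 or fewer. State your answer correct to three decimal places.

0.888

X ~ Binomial(6, 0.21); P(X ≤ 2) = Σ C(6,k) p^k (1−p)^(6−k) over k:
  k=0: C(6,0)·0.21^0·0.79^6 = 0.24309
  k=1: C(6,1)·0.21^1·0.79^5 = 0.38771
  k=2: C(6,2)·0.21^2·0.79^4 = 0.25765
Total = 0.88845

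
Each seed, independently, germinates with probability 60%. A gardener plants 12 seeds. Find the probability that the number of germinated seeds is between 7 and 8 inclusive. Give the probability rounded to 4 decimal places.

X ~ Binomial(12, 0.60); P(7 ≤ X ≤ 8) = Σ C(12,k) p^k (1−p)^(12−k) over k:
  k=7: C(12,7)·0.60^7·0.40^5 = 0.227030
  k=8: C(12,8)·0.60^8·0.40^4 = 0.212841
Total = 0.439871

0.4399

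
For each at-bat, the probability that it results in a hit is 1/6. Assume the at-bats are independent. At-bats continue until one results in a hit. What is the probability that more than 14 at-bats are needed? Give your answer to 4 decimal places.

Y = number of at-bats to the first success; geometric, p = 0.166667.
P(Y > 14) = P(first 14 all fail) = (1−p)^14 = 0.077887

0.0779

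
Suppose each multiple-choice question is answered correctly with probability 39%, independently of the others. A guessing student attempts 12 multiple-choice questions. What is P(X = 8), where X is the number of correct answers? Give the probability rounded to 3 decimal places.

0.037

X ~ Binomial(n=12, p=0.39).
P(X=8) = C(12,8) · p^8 · (1−p)^4
= 495 · 0.0005352 · 0.13846 = 0.03668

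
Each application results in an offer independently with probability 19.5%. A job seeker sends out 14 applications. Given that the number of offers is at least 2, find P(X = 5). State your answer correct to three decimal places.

X ~ Binomial(14, 0.195). Want P(X=5 | X≥2) = P(X=5) / P(X≥2).
P(X=5) = C(14,5)·0.195^5·0.805^9 = 0.08013
P(X≥2) = 1 − 0.04799 − 0.16275 = 0.78927
Ratio = 0.08013 / 0.78927 = 0.10153

0.102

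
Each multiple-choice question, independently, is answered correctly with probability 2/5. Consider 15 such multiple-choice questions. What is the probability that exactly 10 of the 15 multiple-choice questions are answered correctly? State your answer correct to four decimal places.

0.0245

X ~ Binomial(n=15, p=0.40).
P(X=10) = C(15,10) · p^10 · (1−p)^5
= 3003 · 0.00010486 · 0.07776 = 0.024486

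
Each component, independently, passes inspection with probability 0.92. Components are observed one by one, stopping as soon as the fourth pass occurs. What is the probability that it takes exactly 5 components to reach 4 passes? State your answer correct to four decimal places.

Y = trial on which the fourth success occurs; negative binomial, r=4, p=0.92.
P(Y=5) = C(4,3) · p^4 · (1−p)^1
= 4 · 0.71639 · 0.08 = 0.229246

0.2292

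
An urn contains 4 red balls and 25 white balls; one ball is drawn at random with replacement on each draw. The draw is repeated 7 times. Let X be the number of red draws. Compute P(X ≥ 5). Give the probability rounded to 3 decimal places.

X ~ Binomial(7, 0.137931); P(X ≥ 5) = Σ C(7,k) p^k (1−p)^(7−k) over k:
  k=5: C(7,5)·0.137931^5·0.862069^2 = 0.00078
  k=6: C(7,6)·0.137931^6·0.862069^1 = 0.00004
  k=7: C(7,7)·0.137931^7·0.862069^0 = 0.00000
Total = 0.00082

0.001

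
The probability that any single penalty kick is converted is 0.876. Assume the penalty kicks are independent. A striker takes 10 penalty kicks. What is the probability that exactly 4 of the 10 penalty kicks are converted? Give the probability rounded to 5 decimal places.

0.00045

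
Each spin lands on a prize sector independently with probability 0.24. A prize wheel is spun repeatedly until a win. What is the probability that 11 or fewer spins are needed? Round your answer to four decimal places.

0.9511

Y = number of spins to the first success; geometric, p = 0.24.
P(Y ≤ 11) = 1 − (1−p)^11 = 1 − 0.048860 = 0.951140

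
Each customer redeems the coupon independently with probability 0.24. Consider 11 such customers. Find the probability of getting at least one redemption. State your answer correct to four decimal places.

0.9511

P(at least one) = 1 − P(none) = 1 − (1 − 0.24)^11
= 1 − 0.048860 = 0.951140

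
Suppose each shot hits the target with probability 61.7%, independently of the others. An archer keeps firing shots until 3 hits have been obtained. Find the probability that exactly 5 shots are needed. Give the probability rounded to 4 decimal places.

Y = trial on which the third success occurs; negative binomial, r=3, p=0.617.
P(Y=5) = C(4,2) · p^3 · (1−p)^2
= 6 · 0.23489 · 0.14669 = 0.206730

0.2067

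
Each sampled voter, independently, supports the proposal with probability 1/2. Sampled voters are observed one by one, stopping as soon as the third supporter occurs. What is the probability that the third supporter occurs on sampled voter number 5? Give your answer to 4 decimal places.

Y = trial on which the third success occurs; negative binomial, r=3, p=0.50.
P(Y=5) = C(4,2) · p^3 · (1−p)^2
= 6 · 0.125 · 0.25 = 0.187500

0.1875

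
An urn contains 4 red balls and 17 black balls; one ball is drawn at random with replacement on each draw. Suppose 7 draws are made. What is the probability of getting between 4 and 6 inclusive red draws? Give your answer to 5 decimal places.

0.02816

X ~ Binomial(7, 0.190476); P(4 ≤ X ≤ 6) = Σ C(7,k) p^k (1−p)^(7−k) over k:
  k=4: C(7,4)·0.190476^4·0.809524^3 = 0.0244410
  k=5: C(7,5)·0.190476^5·0.809524^2 = 0.0034505
  k=6: C(7,6)·0.190476^6·0.809524^1 = 0.0002706
Total = 0.0281622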